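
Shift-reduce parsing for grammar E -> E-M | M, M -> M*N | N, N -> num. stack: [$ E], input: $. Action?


start symbol E on stack, input exhausted
Action: accept


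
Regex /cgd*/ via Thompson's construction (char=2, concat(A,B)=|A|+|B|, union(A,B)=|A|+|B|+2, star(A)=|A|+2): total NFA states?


Syntax tree has 3 char leaf(s), 0 union(s), 1 star(s)
chars contribute 3×2 = 6; each union adds +2; each star adds +2
Total: 6 + 0 + 2 = 8 states


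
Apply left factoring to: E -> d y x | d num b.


Common prefix: 'd'
Factored: E -> d E', E' -> y x | num b


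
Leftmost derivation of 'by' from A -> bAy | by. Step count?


Derivation: A => by
Steps: 1


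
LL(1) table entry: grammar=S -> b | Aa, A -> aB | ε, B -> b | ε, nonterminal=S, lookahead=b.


For [S, b]: 'b' ∈ FIRST(b)
Entry: S -> b


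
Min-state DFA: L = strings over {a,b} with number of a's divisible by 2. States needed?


Track (count of a) mod 2: states 0..1, accept at 0
Minimal DFA: 2 states


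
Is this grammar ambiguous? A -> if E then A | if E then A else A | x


dangling else: 'if E then if E then x else x' parses two ways
Ambiguous


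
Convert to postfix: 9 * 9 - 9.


Left to right (same or higher precedence on left)
Postfix: 9 9 * 9 -


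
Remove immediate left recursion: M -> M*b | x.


Left-recursive alternatives: M*b; non-recursive: x
Introduce M': M -> xM', M' -> *bM' | ε


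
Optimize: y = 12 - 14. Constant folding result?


12 - 14 = -2 at compile time
Optimized: y = -2


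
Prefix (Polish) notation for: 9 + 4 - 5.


left-to-right (same/higher precedence on left): tree is (- (+ 9 4) 5)
Prefix: - + 9 4 5


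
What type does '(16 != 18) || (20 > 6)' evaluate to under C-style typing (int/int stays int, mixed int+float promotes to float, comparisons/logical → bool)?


Operand types: bool || bool
Rule: logical operators take bool operands and yield bool
Result type: bool


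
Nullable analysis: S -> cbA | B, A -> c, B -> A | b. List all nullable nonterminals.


A nonterminal is nullable iff some alternative derives ε (directly, or every symbol in it is nullable)
Nullable: {}


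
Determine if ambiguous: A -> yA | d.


right-linear, alternatives start with distinct terminals 'y' vs 'd': unique leftmost derivation
Unambiguous


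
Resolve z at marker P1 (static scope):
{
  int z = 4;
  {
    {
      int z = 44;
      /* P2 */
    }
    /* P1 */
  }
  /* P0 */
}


P1's block does not declare z; resolves to the enclosing declaration at depth 0
z = 4


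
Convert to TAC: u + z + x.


Break into single-operator statements:
t1 = u + z
t2 = t1 + x


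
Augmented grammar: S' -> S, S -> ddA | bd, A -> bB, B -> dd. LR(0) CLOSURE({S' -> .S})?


Start: S' -> .S
For each item with dot before a nonterminal B, add B -> .γ for every B-production
Closure: [S' -> .S, S -> .ddA, S -> .bd]


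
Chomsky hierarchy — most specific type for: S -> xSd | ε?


Single nonterminal LHS, but x^n d^n is not regular
Classification: Type 2 (Context-Free)


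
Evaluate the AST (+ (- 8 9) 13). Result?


Evaluate inner: (- 8 9) = -1
Evaluate root: (+ -1 13) = 12
Result: 12


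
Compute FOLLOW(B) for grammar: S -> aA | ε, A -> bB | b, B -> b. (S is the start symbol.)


$ ∈ FOLLOW(S). For each A -> αBβ: add FIRST(β)\{ε} to FOLLOW(B); if β nullable, add FOLLOW(A).
FOLLOW(B) = {$}


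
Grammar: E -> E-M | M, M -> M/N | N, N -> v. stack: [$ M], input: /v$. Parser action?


shift '/' to continue M -> M/N
Action: shift


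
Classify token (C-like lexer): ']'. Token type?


Pattern: delimiter/punctuation
Type: PUNCTUATION


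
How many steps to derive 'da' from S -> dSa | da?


Derivation: S => da
Steps: 1


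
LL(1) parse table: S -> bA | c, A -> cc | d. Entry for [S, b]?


For [S, b]: 'b' ∈ FIRST(bA)
Entry: S -> bA


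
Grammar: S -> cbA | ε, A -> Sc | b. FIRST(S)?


Per alternative of S: FIRST(cbA) = {c}; FIRST(ε) = {ε}
FIRST(S) = {c, ε}


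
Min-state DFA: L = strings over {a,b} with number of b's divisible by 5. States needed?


Track (count of b) mod 5: states 0..4, accept at 0
Minimal DFA: 5 states


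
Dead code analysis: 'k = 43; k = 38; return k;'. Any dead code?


first assignment to k is overwritten before any read
Dead: 'k = 43'


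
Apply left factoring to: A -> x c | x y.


Common prefix: 'x'
Factored: A -> x A', A' -> c | y


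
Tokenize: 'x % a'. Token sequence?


Scan left to right, longest-match per lexeme
Tokens: ID(x), OP(%), ID(a)


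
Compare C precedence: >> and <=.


'>>' is shift (level 8); '<=' is relational (level 7)
Higher level binds tighter
'>>' has higher precedence than '<='


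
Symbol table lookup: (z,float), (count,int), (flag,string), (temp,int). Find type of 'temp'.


Lookup 'temp' → type int


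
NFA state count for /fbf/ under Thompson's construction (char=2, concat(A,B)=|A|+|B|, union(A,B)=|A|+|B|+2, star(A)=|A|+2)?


Syntax tree has 3 char leaf(s), 0 union(s), 0 star(s)
chars contribute 3×2 = 6; each union adds +2; each star adds +2
Total: 6 + 0 + 0 = 6 states


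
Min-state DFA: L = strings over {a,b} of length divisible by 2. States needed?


Track length mod 2: states 0..1, accept at 0
Minimal DFA: 2 states


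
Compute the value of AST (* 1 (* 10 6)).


Evaluate inner: (* 10 6) = 60
Evaluate root: (* 1 60) = 60
Result: 60


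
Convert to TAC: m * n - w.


Break into single-operator statements:
t1 = m * n
t2 = t1 - w


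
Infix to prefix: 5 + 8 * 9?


'*' binds tighter: tree is (+ 5 (* 8 9))
Prefix: + 5 * 8 9


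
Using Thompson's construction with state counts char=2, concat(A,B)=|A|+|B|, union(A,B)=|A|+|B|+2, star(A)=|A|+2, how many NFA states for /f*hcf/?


Syntax tree has 4 char leaf(s), 0 union(s), 1 star(s)
chars contribute 4×2 = 8; each union adds +2; each star adds +2
Total: 8 + 0 + 2 = 10 states


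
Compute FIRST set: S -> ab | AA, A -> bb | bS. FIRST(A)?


Per alternative of A: FIRST(bb) = {b}; FIRST(bS) = {b}
FIRST(A) = {b}


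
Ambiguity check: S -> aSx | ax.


balanced a^n…x^n: each string has a unique parse
Unambiguous


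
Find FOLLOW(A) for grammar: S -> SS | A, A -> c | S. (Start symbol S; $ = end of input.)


$ ∈ FOLLOW(S). For each A -> αBβ: add FIRST(β)\{ε} to FOLLOW(B); if β nullable, add FOLLOW(A).
FOLLOW(A) = {$, c}


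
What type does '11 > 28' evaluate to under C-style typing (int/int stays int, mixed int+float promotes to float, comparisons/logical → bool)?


Operand types: int > int
Rule: comparison yields bool
Result type: bool


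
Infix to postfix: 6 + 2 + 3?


Left to right (same or higher precedence on left)
Postfix: 6 2 + 3 +


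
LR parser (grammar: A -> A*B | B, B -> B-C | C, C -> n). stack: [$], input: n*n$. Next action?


no handle on stack; shift 'n'
Action: shift


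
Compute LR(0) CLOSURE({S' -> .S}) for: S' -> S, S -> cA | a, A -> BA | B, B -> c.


Start: S' -> .S
For each item with dot before a nonterminal B, add B -> .γ for every B-production
Closure: [S' -> .S, S -> .cA, S -> .a]


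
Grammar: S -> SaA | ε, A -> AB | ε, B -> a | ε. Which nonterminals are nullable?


A nonterminal is nullable iff some alternative derives ε (directly, or every symbol in it is nullable)
Nullable: {A, B, S}


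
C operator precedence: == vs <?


'<' is relational (level 7); '==' is equality (level 6)
Higher level binds tighter
'<' has higher precedence than '=='


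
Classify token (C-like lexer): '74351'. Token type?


Pattern: digits only
Type: INTEGER_LITERAL


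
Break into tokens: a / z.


Scan left to right, longest-match per lexeme
Tokens: ID(a), OP(/), ID(z)


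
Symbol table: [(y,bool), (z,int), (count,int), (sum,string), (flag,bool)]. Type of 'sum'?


Lookup 'sum' → type string


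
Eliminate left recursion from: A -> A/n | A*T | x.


Left-recursive alternatives: A/n, A*T; non-recursive: x
Introduce A': A -> xA', A' -> /nA' | *TA' | ε


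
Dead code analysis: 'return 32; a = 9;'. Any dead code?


statement follows a return and is unreachable
Dead: 'a = 9'


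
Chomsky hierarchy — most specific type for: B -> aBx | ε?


Single nonterminal LHS, but a^n x^n is not regular
Classification: Type 2 (Context-Free)


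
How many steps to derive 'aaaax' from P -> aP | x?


Derivation: P => aP => aaP => aaaP => aaaaP => aaaax
Steps: 5


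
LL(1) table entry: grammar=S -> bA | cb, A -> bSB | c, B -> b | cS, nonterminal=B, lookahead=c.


For [B, c]: 'c' ∈ FIRST(cS)
Entry: B -> cS


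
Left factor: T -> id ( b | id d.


Common prefix: 'id'
Factored: T -> id T', T' -> ( b | d


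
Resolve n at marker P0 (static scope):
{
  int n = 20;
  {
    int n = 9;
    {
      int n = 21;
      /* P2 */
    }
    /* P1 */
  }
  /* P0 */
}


n declared in the same block as P0
n = 20


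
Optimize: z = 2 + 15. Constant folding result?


2 + 15 = 17 at compile time
Optimized: z = 17


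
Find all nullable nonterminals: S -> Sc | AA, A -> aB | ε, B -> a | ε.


A nonterminal is nullable iff some alternative derives ε (directly, or every symbol in it is nullable)
Nullable: {A, B, S}


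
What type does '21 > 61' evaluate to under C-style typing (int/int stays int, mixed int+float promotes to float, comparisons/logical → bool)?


Operand types: int > int
Rule: comparison yields bool
Result type: bool


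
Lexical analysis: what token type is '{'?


Pattern: delimiter/punctuation
Type: PUNCTUATION


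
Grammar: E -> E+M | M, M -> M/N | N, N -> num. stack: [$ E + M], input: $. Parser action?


handle 'E+M' on top; lookahead ∈ FOLLOW(E) = {+, $}
Action: reduce (E -> E+M)


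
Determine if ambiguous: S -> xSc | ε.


balanced x^n…c^n: each string has a unique parse
Unambiguous


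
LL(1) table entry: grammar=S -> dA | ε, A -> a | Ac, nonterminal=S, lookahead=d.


For [S, d]: 'd' ∈ FIRST(dA)
Entry: S -> dA


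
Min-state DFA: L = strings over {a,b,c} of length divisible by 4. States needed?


Track length mod 4: states 0..3, accept at 0
Minimal DFA: 4 states


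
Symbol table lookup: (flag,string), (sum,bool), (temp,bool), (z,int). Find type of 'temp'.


Lookup 'temp' → type bool


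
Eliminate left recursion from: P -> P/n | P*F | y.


Left-recursive alternatives: P/n, P*F; non-recursive: y
Introduce P': P -> yP', P' -> /nP' | *FP' | ε


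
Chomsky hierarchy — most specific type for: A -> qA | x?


Right-linear: every RHS is a terminal or a terminal followed by one nonterminal
Classification: Type 3 (Regular)


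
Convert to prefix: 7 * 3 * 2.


left-to-right (same/higher precedence on left): tree is (* (* 7 3) 2)
Prefix: * * 7 3 2


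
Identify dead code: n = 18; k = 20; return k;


n is assigned but never read
Dead: 'n = 18'


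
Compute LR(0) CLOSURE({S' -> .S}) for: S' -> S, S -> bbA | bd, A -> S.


Start: S' -> .S
For each item with dot before a nonterminal B, add B -> .γ for every B-production
Closure: [S' -> .S, S -> .bbA, S -> .bd]


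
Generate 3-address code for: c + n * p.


Break into single-operator statements:
t1 = n * p
t2 = c + t1


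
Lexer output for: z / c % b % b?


Scan left to right, longest-match per lexeme
Tokens: ID(z), OP(/), ID(c), OP(%), ID(b), OP(%), ID(b)


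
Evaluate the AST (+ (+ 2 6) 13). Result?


Evaluate inner: (+ 2 6) = 8
Evaluate root: (+ 8 13) = 21
Result: 21


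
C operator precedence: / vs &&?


'/' is multiplicative (level 10); '&&' is logical AND (level 2)
Higher level binds tighter
'/' has higher precedence than '&&'


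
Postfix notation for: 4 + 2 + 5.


Left to right (same or higher precedence on left)
Postfix: 4 2 + 5 +


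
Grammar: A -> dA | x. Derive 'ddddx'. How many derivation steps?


Derivation: A => dA => ddA => dddA => ddddA => ddddx
Steps: 5


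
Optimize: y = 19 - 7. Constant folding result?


19 - 7 = 12 at compile time
Optimized: y = 12


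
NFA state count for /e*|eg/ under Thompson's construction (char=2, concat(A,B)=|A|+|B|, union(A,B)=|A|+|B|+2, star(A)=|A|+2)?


Syntax tree has 3 char leaf(s), 1 union(s), 1 star(s)
chars contribute 3×2 = 6; each union adds +2; each star adds +2
Total: 6 + 2 + 2 = 10 states


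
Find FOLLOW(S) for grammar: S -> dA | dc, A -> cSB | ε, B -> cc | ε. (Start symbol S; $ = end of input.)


$ ∈ FOLLOW(S). For each A -> αBβ: add FIRST(β)\{ε} to FOLLOW(B); if β nullable, add FOLLOW(A).
FOLLOW(S) = {$, c}


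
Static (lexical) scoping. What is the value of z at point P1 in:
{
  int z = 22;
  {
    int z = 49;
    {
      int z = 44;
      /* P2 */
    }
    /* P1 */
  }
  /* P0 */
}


z declared in the same block as P1
z = 49


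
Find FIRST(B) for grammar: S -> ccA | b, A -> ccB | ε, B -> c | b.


Per alternative of B: FIRST(c) = {c}; FIRST(b) = {b}
FIRST(B) = {b, c}


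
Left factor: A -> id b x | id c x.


Common prefix: 'id'
Factored: A -> id A', A' -> b x | c x


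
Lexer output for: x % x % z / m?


Scan left to right, longest-match per lexeme
Tokens: ID(x), OP(%), ID(x), OP(%), ID(z), OP(/), ID(m)


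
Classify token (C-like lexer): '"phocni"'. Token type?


Pattern: double-quoted sequence
Type: STRING_LITERAL


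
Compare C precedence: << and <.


'<<' is shift (level 8); '<' is relational (level 7)
Higher level binds tighter
'<<' has higher precedence than '<'


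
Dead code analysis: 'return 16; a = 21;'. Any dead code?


statement follows a return and is unreachable
Dead: 'a = 21'


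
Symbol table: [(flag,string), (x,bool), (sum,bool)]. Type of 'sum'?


Lookup 'sum' → type bool


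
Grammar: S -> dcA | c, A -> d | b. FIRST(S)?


Per alternative of S: FIRST(dcA) = {d}; FIRST(c) = {c}
FIRST(S) = {c, d}


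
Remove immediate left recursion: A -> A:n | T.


Left-recursive alternatives: A:n; non-recursive: T
Introduce A': A -> TA', A' -> :nA' | ε


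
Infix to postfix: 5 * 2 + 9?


Left to right (same or higher precedence on left)
Postfix: 5 2 * 9 +


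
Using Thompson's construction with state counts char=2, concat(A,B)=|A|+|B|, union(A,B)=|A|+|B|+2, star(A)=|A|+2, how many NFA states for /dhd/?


Syntax tree has 3 char leaf(s), 0 union(s), 0 star(s)
chars contribute 3×2 = 6; each union adds +2; each star adds +2
Total: 6 + 0 + 0 = 6 states


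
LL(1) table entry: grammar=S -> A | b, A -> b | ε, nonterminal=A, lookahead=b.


For [A, b]: 'b' ∈ FIRST(b)
Entry: A -> b


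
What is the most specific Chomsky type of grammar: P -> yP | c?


Right-linear: every RHS is a terminal or a terminal followed by one nonterminal
Classification: Type 3 (Regular)


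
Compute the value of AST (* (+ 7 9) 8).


Evaluate inner: (+ 7 9) = 16
Evaluate root: (* 16 8) = 128
Result: 128


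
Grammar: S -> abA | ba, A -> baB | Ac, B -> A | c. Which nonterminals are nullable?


A nonterminal is nullable iff some alternative derives ε (directly, or every symbol in it is nullable)
Nullable: {}


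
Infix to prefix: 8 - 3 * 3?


'*' binds tighter: tree is (- 8 (* 3 3))
Prefix: - 8 * 3 3


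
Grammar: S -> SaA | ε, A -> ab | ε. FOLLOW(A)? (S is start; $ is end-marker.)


$ ∈ FOLLOW(S). For each A -> αBβ: add FIRST(β)\{ε} to FOLLOW(B); if β nullable, add FOLLOW(A).
FOLLOW(A) = {$, a}


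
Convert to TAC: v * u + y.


Break into single-operator statements:
t1 = v * u
t2 = t1 + y


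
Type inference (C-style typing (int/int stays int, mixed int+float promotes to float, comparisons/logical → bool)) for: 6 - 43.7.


Operand types: int - float
Rule: mixed int/float promotes to float; int/int stays int
Result type: float


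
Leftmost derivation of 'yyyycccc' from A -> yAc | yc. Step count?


Derivation: A => yAc => yyAcc => yyyAccc => yyyycccc
Steps: 4


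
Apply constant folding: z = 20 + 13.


20 + 13 = 33 at compile time
Optimized: z = 33


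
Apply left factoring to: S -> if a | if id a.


Common prefix: 'if'
Factored: S -> if S', S' -> a | id a


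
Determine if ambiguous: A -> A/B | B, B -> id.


precedence layered via separate nonterminal B: deterministic
Unambiguous


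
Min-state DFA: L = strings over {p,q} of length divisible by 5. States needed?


Track length mod 5: states 0..4, accept at 0
Minimal DFA: 5 states


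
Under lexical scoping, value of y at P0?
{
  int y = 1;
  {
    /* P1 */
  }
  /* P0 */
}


y declared in the same block as P0
y = 1


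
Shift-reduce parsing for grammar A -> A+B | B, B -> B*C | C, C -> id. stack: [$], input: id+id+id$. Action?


no handle on stack; shift 'id'
Action: shift


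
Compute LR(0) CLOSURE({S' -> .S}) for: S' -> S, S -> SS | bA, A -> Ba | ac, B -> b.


Start: S' -> .S
For each item with dot before a nonterminal B, add B -> .γ for every B-production
Closure: [S' -> .S, S -> .SS, S -> .bA]


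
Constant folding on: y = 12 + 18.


12 + 18 = 30 at compile time
Optimized: y = 30


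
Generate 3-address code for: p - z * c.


Break into single-operator statements:
t1 = z * c
t2 = p - t1


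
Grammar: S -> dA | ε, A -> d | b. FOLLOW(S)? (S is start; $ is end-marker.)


$ ∈ FOLLOW(S). For each A -> αBβ: add FIRST(β)\{ε} to FOLLOW(B); if β nullable, add FOLLOW(A).
FOLLOW(S) = {$}


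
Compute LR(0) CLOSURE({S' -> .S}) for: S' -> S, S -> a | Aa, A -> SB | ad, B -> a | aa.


Start: S' -> .S
For each item with dot before a nonterminal B, add B -> .γ for every B-production
Closure: [S' -> .S, S -> .a, S -> .Aa, A -> .SB, A -> .ad]


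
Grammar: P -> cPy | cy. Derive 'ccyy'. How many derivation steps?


Derivation: P => cPy => ccyy
Steps: 2


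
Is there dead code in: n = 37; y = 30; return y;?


n is assigned but never read
Dead: 'n = 37'


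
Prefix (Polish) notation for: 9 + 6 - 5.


left-to-right (same/higher precedence on left): tree is (- (+ 9 6) 5)
Prefix: - + 9 6 5


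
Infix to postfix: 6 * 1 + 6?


Left to right (same or higher precedence on left)
Postfix: 6 1 * 6 +


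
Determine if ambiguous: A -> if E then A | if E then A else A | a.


dangling else: 'if E then if E then a else a' parses two ways
Ambiguous


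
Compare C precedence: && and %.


'%' is multiplicative (level 10); '&&' is logical AND (level 2)
Higher level binds tighter
'%' has higher precedence than '&&'


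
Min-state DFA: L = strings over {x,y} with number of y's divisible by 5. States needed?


Track (count of y) mod 5: states 0..4, accept at 0
Minimal DFA: 5 states


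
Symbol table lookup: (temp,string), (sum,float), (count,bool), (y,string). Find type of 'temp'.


Lookup 'temp' → type string


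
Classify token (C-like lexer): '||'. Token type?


Pattern: operator symbol
Type: OPERATOR


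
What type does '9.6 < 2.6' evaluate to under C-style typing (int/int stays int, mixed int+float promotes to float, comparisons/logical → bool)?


Operand types: float < float
Rule: comparison yields bool
Result type: bool


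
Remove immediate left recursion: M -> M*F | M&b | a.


Left-recursive alternatives: M*F, M&b; non-recursive: a
Introduce M': M -> aM', M' -> *FM' | &bM' | ε


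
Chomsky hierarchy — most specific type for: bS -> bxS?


LHS has context (more than one symbol) and |LHS| ≤ |RHS|
Classification: Type 1 (Context-Sensitive)


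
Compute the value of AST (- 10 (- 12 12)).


Evaluate inner: (- 12 12) = 0
Evaluate root: (- 10 0) = 10
Result: 10


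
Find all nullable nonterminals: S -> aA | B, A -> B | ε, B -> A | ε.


A nonterminal is nullable iff some alternative derives ε (directly, or every symbol in it is nullable)
Nullable: {A, B, S}


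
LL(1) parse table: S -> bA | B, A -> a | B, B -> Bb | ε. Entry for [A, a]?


For [A, a]: 'a' ∈ FIRST(a)
Entry: A -> a


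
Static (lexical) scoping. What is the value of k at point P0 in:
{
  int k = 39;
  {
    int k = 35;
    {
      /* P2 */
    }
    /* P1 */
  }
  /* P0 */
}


k declared in the same block as P0
k = 39


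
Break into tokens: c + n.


Scan left to right, longest-match per lexeme
Tokens: ID(c), OP(+), ID(n)


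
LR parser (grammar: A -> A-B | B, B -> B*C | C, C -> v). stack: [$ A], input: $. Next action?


start symbol A on stack, input exhausted
Action: accept


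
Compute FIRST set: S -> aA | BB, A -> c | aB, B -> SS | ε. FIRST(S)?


Per alternative of S: FIRST(aA) = {a}; FIRST(BB) = {a, ε}
FIRST(S) = {a, ε}


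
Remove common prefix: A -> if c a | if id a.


Common prefix: 'if'
Factored: A -> if A', A' -> c a | id a


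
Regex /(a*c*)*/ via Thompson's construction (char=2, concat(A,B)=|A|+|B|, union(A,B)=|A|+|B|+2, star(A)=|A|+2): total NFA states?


Syntax tree has 2 char leaf(s), 0 union(s), 3 star(s)
chars contribute 2×2 = 4; each union adds +2; each star adds +2
Total: 4 + 0 + 6 = 10 states


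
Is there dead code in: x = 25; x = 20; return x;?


first assignment to x is overwritten before any read
Dead: 'x = 25'


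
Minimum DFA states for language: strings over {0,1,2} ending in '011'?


Track the longest suffix of input matching a prefix of '011': 4 classes (prefixes of length 0..3)
Minimal DFA: 4 states


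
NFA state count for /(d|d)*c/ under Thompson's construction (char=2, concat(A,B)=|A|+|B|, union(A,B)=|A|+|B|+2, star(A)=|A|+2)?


Syntax tree has 3 char leaf(s), 1 union(s), 1 star(s)
chars contribute 3×2 = 6; each union adds +2; each star adds +2
Total: 6 + 2 + 2 = 10 states


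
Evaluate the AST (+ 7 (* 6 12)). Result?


Evaluate inner: (* 6 12) = 72
Evaluate root: (+ 7 72) = 79
Result: 79


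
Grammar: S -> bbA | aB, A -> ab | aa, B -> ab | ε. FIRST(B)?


Per alternative of B: FIRST(ab) = {a}; FIRST(ε) = {ε}
FIRST(B) = {a, ε}


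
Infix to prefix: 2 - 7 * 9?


'*' binds tighter: tree is (- 2 (* 7 9))
Prefix: - 2 * 7 9


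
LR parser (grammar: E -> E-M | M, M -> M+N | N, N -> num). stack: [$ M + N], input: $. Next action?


handle 'M+N' on top
Action: reduce (M -> M+N)


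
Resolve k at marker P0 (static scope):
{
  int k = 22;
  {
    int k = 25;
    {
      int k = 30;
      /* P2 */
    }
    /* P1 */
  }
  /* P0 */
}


k declared in the same block as P0
k = 22


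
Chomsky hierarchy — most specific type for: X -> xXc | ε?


Single nonterminal LHS, but x^n c^n is not regular
Classification: Type 2 (Context-Free)


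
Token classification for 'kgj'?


Pattern: letter/underscore followed by alphanumerics, not a keyword
Type: IDENTIFIER


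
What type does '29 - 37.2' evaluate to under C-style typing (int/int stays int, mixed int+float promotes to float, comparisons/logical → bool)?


Operand types: int - float
Rule: mixed int/float promotes to float; int/int stays int
Result type: float


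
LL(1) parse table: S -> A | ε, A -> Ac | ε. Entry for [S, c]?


For [S, c]: 'c' ∈ FIRST(A)
Entry: S -> A


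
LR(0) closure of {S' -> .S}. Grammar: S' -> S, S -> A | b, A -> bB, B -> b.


Start: S' -> .S
For each item with dot before a nonterminal B, add B -> .γ for every B-production
Closure: [S' -> .S, S -> .A, S -> .b, A -> .bB]


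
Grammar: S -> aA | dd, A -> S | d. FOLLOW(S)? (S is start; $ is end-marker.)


$ ∈ FOLLOW(S). For each A -> αBβ: add FIRST(β)\{ε} to FOLLOW(B); if β nullable, add FOLLOW(A).
FOLLOW(S) = {$}


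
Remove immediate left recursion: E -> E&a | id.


Left-recursive alternatives: E&a; non-recursive: id
Introduce E': E -> idE', E' -> &aE' | ε


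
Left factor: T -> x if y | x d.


Common prefix: 'x'
Factored: T -> x T', T' -> if y | d


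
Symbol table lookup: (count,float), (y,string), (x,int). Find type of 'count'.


Lookup 'count' → type float


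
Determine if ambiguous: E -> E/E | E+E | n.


'n/n+n' has two parse trees (no precedence encoded between / and +)
Ambiguous


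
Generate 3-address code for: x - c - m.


Break into single-operator statements:
t1 = x - c
t2 = t1 - m


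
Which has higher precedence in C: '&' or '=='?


'==' is equality (level 6); '&' is bitwise AND (level 5)
Higher level binds tighter
'==' has higher precedence than '&'


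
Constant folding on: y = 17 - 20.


17 - 20 = -3 at compile time
Optimized: y = -3


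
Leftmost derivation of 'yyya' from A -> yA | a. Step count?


Derivation: A => yA => yyA => yyyA => yyya
Steps: 4


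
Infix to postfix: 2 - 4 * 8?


* has higher precedence, evaluate 4*8 first
Postfix: 2 4 8 * -


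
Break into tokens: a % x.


Scan left to right, longest-match per lexeme
Tokens: ID(a), OP(%), ID(x)


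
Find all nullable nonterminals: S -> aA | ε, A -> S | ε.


A nonterminal is nullable iff some alternative derives ε (directly, or every symbol in it is nullable)
Nullable: {A, S}


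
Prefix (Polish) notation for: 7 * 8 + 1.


left-to-right (same/higher precedence on left): tree is (+ (* 7 8) 1)
Prefix: + * 7 8 1


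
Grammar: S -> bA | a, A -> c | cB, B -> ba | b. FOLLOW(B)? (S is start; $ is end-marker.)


$ ∈ FOLLOW(S). For each A -> αBβ: add FIRST(β)\{ε} to FOLLOW(B); if β nullable, add FOLLOW(A).
FOLLOW(B) = {$}


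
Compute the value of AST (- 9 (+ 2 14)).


Evaluate inner: (+ 2 14) = 16
Evaluate root: (- 9 16) = -7
Result: -7


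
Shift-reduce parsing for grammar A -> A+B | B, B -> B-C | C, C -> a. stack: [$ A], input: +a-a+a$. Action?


shift '+' to continue A -> A+B
Action: shift


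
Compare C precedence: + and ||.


'+' is additive (level 9); '||' is logical OR (level 1)
Higher level binds tighter
'+' has higher precedence than '||'


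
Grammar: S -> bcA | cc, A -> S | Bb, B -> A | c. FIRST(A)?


Per alternative of A: FIRST(S) = {b, c}; FIRST(Bb) = {b, c}
FIRST(A) = {b, c}


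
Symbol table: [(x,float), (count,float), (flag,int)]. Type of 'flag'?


Lookup 'flag' → type int


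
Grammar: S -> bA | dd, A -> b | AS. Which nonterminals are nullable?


A nonterminal is nullable iff some alternative derives ε (directly, or every symbol in it is nullable)
Nullable: {}


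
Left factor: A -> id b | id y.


Common prefix: 'id'
Factored: A -> id A', A' -> b | y


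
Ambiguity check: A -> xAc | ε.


balanced x^n…c^n: each string has a unique parse
Unambiguous


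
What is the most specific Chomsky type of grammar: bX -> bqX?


LHS has context (more than one symbol) and |LHS| ≤ |RHS|
Classification: Type 1 (Context-Sensitive)


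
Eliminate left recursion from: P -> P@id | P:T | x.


Left-recursive alternatives: P@id, P:T; non-recursive: x
Introduce P': P -> xP', P' -> @idP' | :TP' | ε


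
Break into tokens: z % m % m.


Scan left to right, longest-match per lexeme
Tokens: ID(z), OP(%), ID(m), OP(%), ID(m)


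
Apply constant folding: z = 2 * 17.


2 * 17 = 34 at compile time
Optimized: z = 34


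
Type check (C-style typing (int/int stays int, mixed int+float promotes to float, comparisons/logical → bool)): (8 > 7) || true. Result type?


Operand types: bool || bool
Rule: logical operators take bool operands and yield bool
Result type: bool


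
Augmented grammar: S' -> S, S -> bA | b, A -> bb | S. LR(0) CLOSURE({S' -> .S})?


Start: S' -> .S
For each item with dot before a nonterminal B, add B -> .γ for every B-production
Closure: [S' -> .S, S -> .bA, S -> .b]


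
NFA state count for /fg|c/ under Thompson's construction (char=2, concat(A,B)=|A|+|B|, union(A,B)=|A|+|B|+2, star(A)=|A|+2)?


Syntax tree has 3 char leaf(s), 1 union(s), 0 star(s)
chars contribute 3×2 = 6; each union adds +2; each star adds +2
Total: 6 + 2 + 0 = 8 states


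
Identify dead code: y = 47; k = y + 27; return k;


y is read by k's definition; k is returned
No dead code


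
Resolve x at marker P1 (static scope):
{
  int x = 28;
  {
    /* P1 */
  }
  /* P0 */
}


P1's block does not declare x; resolves to the enclosing declaration at depth 0
x = 28


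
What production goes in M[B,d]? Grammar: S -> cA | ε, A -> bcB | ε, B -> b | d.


For [B, d]: 'd' ∈ FIRST(d)
Entry: B -> d


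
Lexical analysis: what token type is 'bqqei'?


Pattern: letter/underscore followed by alphanumerics, not a keyword
Type: IDENTIFIER


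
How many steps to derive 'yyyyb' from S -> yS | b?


Derivation: S => yS => yyS => yyyS => yyyyS => yyyyb
Steps: 5


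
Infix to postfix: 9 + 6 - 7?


Left to right (same or higher precedence on left)
Postfix: 9 6 + 7 -


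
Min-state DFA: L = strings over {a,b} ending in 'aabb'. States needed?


Track the longest suffix of input matching a prefix of 'aabb': 5 classes (prefixes of length 0..4)
Minimal DFA: 5 states


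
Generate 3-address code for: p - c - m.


Break into single-operator statements:
t1 = p - c
t2 = t1 - m


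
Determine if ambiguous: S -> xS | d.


right-linear, alternatives start with distinct terminals 'x' vs 'd': unique leftmost derivation
Unambiguous


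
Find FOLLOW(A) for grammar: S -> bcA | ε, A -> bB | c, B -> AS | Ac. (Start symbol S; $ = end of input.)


$ ∈ FOLLOW(S). For each A -> αBβ: add FIRST(β)\{ε} to FOLLOW(B); if β nullable, add FOLLOW(A).
FOLLOW(A) = {$, b, c}


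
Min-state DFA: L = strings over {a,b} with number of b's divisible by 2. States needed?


Track (count of b) mod 2: states 0..1, accept at 0
Minimal DFA: 2 states


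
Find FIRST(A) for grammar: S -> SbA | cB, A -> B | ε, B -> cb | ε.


Per alternative of A: FIRST(B) = {c, ε}; FIRST(ε) = {ε}
FIRST(A) = {c, ε}


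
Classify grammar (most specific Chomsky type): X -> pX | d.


Right-linear: every RHS is a terminal or a terminal followed by one nonterminal
Classification: Type 3 (Regular)


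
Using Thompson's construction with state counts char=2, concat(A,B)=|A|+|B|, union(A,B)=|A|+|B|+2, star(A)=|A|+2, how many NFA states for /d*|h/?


Syntax tree has 2 char leaf(s), 1 union(s), 1 star(s)
chars contribute 2×2 = 4; each union adds +2; each star adds +2
Total: 4 + 2 + 2 = 8 states


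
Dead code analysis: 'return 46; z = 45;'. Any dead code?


statement follows a return and is unreachable
Dead: 'z = 45'


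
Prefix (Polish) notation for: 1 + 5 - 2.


left-to-right (same/higher precedence on left): tree is (- (+ 1 5) 2)
Prefix: - + 1 5 2


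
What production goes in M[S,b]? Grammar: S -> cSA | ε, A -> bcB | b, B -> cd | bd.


For [S, b]: ε is nullable and 'b' ∈ FOLLOW(S)
Entry: S -> ε


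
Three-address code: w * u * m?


Break into single-operator statements:
t1 = w * u
t2 = t1 * m


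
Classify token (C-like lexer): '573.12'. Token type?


Pattern: digits with a decimal point
Type: FLOAT_LITERAL


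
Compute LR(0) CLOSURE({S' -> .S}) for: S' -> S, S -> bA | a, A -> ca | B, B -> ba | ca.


Start: S' -> .S
For each item with dot before a nonterminal B, add B -> .γ for every B-production
Closure: [S' -> .S, S -> .bA, S -> .a]


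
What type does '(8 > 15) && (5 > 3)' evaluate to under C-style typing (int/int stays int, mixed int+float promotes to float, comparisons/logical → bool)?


Operand types: bool && bool
Rule: logical operators take bool operands and yield bool
Result type: bool


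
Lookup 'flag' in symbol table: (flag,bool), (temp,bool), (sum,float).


Lookup 'flag' → type bool


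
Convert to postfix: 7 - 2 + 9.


Left to right (same or higher precedence on left)
Postfix: 7 2 - 9 +


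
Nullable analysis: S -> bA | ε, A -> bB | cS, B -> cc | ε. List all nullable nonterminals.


A nonterminal is nullable iff some alternative derives ε (directly, or every symbol in it is nullable)
Nullable: {B, S}


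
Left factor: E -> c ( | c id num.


Common prefix: 'c'
Factored: E -> c E', E' -> ( | id num


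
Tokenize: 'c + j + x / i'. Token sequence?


Scan left to right, longest-match per lexeme
Tokens: ID(c), OP(+), ID(j), OP(+), ID(x), OP(/), ID(i)


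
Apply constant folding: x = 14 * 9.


14 * 9 = 126 at compile time
Optimized: x = 126


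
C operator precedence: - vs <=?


'-' is additive (level 9); '<=' is relational (level 7)
Higher level binds tighter
'-' has higher precedence than '<='


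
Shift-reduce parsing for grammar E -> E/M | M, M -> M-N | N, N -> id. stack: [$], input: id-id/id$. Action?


no handle on stack; shift 'id'
Action: shift


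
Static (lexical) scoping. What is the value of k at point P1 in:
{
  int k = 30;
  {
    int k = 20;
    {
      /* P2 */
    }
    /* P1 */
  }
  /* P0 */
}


k declared in the same block as P1
k = 20


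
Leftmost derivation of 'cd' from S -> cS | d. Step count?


Derivation: S => cS => cd
Steps: 2


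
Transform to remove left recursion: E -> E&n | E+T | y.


Left-recursive alternatives: E&n, E+T; non-recursive: y
Introduce E': E -> yE', E' -> &nE' | +TE' | ε


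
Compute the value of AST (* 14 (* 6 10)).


Evaluate inner: (* 6 10) = 60
Evaluate root: (* 14 60) = 840
Result: 840


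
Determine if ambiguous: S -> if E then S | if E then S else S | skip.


dangling else: 'if E then if E then skip else skip' parses two ways
Ambiguous


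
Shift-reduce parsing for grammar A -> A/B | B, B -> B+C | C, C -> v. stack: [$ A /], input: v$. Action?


no handle ('A/' is not any RHS); shift 'v'
Action: shift


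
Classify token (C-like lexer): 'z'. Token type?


Pattern: letter/underscore followed by alphanumerics, not a keyword
Type: IDENTIFIER


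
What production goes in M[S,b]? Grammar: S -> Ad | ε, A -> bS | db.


For [S, b]: 'b' ∈ FIRST(Ad)
Entry: S -> Ad


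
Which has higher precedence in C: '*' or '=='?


'*' is multiplicative (level 10); '==' is equality (level 6)
Higher level binds tighter
'*' has higher precedence than '=='


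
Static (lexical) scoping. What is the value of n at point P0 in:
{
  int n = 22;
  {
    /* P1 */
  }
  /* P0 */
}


n declared in the same block as P0
n = 22


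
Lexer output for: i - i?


Scan left to right, longest-match per lexeme
Tokens: ID(i), OP(-), ID(i)


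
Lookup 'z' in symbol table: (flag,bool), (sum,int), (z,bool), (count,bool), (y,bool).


Lookup 'z' → type bool


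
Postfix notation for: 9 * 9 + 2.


Left to right (same or higher precedence on left)
Postfix: 9 9 * 2 +


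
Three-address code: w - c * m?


Break into single-operator statements:
t1 = c * m
t2 = w - t1


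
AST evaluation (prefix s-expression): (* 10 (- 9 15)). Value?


Evaluate inner: (- 9 15) = -6
Evaluate root: (* 10 -6) = -60
Result: -60


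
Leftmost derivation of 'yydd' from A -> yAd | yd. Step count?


Derivation: A => yAd => yydd
Steps: 2


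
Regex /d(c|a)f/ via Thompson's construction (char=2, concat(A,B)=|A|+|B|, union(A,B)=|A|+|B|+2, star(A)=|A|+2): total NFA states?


Syntax tree has 4 char leaf(s), 1 union(s), 0 star(s)
chars contribute 4×2 = 8; each union adds +2; each star adds +2
Total: 8 + 2 + 0 = 10 states


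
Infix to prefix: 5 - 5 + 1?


left-to-right (same/higher precedence on left): tree is (+ (- 5 5) 1)
Prefix: + - 5 5 1


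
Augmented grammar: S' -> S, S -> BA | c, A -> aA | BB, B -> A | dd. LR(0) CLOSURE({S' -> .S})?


Start: S' -> .S
For each item with dot before a nonterminal B, add B -> .γ for every B-production
Closure: [S' -> .S, S -> .BA, S -> .c, B -> .A, B -> .dd, A -> .aA, A -> .BB]


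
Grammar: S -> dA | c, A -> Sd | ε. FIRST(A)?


Per alternative of A: FIRST(Sd) = {c, d}; FIRST(ε) = {ε}
FIRST(A) = {c, d, ε}


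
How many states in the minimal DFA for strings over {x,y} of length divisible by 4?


Track length mod 4: states 0..3, accept at 0
Minimal DFA: 4 states


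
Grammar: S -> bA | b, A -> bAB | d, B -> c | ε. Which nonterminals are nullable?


A nonterminal is nullable iff some alternative derives ε (directly, or every symbol in it is nullable)
Nullable: {B}


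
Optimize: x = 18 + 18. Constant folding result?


18 + 18 = 36 at compile time
Optimized: x = 36


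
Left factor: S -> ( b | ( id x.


Common prefix: '('
Factored: S -> ( S', S' -> b | id x


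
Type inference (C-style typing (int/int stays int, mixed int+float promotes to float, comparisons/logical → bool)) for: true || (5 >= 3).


Operand types: bool || bool
Rule: logical operators take bool operands and yield bool
Result type: bool


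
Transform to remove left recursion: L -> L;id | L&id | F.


Left-recursive alternatives: L;id, L&id; non-recursive: F
Introduce L': L -> FL', L' -> ;idL' | &idL' | ε


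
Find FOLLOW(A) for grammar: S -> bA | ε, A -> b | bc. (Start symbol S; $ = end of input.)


$ ∈ FOLLOW(S). For each A -> αBβ: add FIRST(β)\{ε} to FOLLOW(B); if β nullable, add FOLLOW(A).
FOLLOW(A) = {$}


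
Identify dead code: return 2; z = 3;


statement follows a return and is unreachable
Dead: 'z = 3'


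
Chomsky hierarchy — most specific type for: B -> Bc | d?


Left-linear: every RHS is a terminal or one nonterminal followed by a terminal
Classification: Type 3 (Regular)


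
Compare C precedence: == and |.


'==' is equality (level 6); '|' is bitwise OR (level 3)
Higher level binds tighter
'==' has higher precedence than '|'


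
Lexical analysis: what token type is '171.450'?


Pattern: digits with a decimal point
Type: FLOAT_LITERAL


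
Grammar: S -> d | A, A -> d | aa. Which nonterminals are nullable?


A nonterminal is nullable iff some alternative derives ε (directly, or every symbol in it is nullable)
Nullable: {}


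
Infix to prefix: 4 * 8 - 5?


left-to-right (same/higher precedence on left): tree is (- (* 4 8) 5)
Prefix: - * 4 8 5


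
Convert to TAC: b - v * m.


Break into single-operator statements:
t1 = v * m
t2 = b - t1


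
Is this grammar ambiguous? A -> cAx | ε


balanced c^n…x^n: each string has a unique parse
Unambiguous


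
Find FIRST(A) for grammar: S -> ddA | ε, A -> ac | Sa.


Per alternative of A: FIRST(ac) = {a}; FIRST(Sa) = {a, d}
FIRST(A) = {a, d}


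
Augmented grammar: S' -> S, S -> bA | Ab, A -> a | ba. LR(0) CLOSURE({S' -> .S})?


Start: S' -> .S
For each item with dot before a nonterminal B, add B -> .γ for every B-production
Closure: [S' -> .S, S -> .bA, S -> .Ab, A -> .a, A -> .ba]


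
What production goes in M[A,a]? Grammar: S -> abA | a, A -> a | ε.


For [A, a]: 'a' ∈ FIRST(a)
Entry: A -> a


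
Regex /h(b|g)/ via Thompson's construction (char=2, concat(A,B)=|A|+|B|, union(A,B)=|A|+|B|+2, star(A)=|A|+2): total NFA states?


Syntax tree has 3 char leaf(s), 1 union(s), 0 star(s)
chars contribute 3×2 = 6; each union adds +2; each star adds +2
Total: 6 + 2 + 0 = 8 states


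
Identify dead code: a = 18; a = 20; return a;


first assignment to a is overwritten before any read
Dead: 'a = 18'


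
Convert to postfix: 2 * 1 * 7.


Left to right (same or higher precedence on left)
Postfix: 2 1 * 7 *


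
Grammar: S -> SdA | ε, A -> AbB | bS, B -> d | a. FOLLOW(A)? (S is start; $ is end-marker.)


$ ∈ FOLLOW(S). For each A -> αBβ: add FIRST(β)\{ε} to FOLLOW(B); if β nullable, add FOLLOW(A).
FOLLOW(A) = {$, b, d}


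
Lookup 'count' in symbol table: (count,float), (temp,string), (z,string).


Lookup 'count' → type float
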